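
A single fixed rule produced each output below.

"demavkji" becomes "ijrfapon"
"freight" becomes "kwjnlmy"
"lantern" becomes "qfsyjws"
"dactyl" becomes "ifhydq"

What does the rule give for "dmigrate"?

The transformation: shift every letter 5 places forward in the alphabet (wrapping around).
For "dmigrate" the result is "irnlwfyj".

irnlwfyj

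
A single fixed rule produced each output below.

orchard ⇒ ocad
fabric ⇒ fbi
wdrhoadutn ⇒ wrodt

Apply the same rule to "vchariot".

Each output is the input with this applied: keep every other character starting from the first (positions 1st, 3rd, 5th, ...).
For "vchariot" the result is "vhro".

vhro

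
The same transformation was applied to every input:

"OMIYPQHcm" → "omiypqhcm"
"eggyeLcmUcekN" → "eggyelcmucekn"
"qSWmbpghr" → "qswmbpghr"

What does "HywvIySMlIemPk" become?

The transformation: convert every letter to lowercase.
Applying that to "HywvIySMlIemPk" gives "hywviysmliempk".

hywviysmliempk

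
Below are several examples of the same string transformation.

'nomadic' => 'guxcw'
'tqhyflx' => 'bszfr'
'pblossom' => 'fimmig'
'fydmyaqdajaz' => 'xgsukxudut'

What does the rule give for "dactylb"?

wnsfv

In each case the input is transformed by: delete the first 2 characters, then shift every letter 6 places backward in the alphabet (wrapping around).
For "dactylb", step one produces "ctylb"; step two turns that into "wnsfv".
(Check on "fydmyaqdajaz": → "dmyaqdajaz" → "xgsukxudut" ✓)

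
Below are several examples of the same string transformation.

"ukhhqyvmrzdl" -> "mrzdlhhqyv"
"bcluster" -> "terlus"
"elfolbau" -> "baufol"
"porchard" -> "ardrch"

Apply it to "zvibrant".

What's happening: delete the first 2 characters, then swap the front and back halves of the string.
Working it through for "zvibrant": intermediate "ibrant", final "antibr".
(Check on "elfolbau": → "folbau" → "baufol" ✓)

antibr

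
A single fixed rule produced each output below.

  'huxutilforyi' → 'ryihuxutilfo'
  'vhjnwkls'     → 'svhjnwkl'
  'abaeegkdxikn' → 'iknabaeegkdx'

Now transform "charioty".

ychariot

The transformation: swap the front and back halves of the string, then move the first 3 characters to the end (rotate left by 3).
"charioty" → "iotychar" → "ychariot".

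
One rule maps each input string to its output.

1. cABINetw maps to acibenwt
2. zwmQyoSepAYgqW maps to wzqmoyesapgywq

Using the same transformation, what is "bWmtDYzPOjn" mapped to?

Looking at the pairs, the operation is to swap each adjacent pair of characters (1↔2, 3↔4, ...), then convert every letter to lowercase.
For "bWmtDYzPOjn", step one produces "WbtmYDPzjOn"; step two turns that into "wbtmydpzjon".

wbtmydpzjon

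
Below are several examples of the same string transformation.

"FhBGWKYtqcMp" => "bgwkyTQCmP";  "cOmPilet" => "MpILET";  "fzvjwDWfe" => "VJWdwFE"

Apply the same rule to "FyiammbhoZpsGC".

IAMMBHOzPSgc

In each case the input is transformed by: delete the first 2 characters, then flip the case of every letter.
For "FyiammbhoZpsGC", step one produces "iammbhoZpsGC"; step two turns that into "IAMMBHOzPSgc".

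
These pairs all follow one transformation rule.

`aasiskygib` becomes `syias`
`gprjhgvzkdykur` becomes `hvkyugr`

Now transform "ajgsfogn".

Each output is the input with this applied: move the first 3 characters to the end (rotate left by 3), then keep every other character starting from the second (positions 2nd, 4th, 6th, ...).
Applying both steps to "ajgsfogn": "sfognajg", then "fgag".

fgag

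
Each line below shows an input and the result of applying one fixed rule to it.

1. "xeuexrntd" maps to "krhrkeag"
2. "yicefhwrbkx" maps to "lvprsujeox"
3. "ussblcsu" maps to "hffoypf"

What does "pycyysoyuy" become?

Rule — delete the last character, then shift every letter 13 places forward in the alphabet (wrapping around) — i.e. ROT13.
Starting from "pycyysoyuy": after the first operation, "pycyysoyu"; after the second, "clpllfblh".

clpllfblh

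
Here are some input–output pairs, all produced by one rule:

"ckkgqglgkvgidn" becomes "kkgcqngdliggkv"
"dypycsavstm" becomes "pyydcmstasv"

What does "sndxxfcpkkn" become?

Looking at the pairs, the operation is to move the first 2 characters to the end (rotate left by 2), then take characters alternately from the front and the back (1st, last, 2nd, 2nd-last, ...).
Doing the same to "sndxxfcpkkn": "dnxsxnfkckp".

dnxsxnfkckp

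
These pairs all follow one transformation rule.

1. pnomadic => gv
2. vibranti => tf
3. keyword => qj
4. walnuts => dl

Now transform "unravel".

Looking at the pairs, the operation is to keep one character in every 3, starting at position 3 (positions 3rd, 6th, 9th, ...), then shift every letter 8 places backward in the alphabet (wrapping around).
On "unravel": the first step gives "re", and the second then gives "jw".

jw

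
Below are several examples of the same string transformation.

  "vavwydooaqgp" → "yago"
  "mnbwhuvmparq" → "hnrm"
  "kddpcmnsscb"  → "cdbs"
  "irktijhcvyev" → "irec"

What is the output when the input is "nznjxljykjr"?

xzry

What's happening: keep one character in every 3, starting at position 2 (positions 2nd, 5th, 8th, ...), then swap each adjacent pair of characters (1↔2, 3↔4, ...).
"nznjxljykjr" → "zxyr" → "xzry".
(Check on "vavwydooaqgp": → "ayog" → "yago" ✓)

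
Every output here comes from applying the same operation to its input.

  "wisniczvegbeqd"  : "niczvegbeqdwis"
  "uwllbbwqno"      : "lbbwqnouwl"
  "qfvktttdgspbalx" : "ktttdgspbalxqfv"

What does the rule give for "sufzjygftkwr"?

zjygftkwrsuf

The transformation: move the first 3 characters to the end (rotate left by 3).
So "sufzjygftkwr" becomes "zjygftkwrsuf".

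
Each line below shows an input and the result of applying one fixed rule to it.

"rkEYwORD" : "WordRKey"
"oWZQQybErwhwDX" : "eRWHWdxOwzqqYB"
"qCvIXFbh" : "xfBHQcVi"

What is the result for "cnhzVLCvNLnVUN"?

VnlNvunCNHZvlc

Each output is the input with this applied: flip the case of every letter, then swap the front and back halves of the string.
"cnhzVLCvNLnVUN" → "VnlNvunCNHZvlc".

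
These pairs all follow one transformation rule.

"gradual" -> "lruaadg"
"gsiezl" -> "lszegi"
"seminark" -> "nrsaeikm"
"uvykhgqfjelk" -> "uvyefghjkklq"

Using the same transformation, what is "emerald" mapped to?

lmradee

The rule is to sort the characters into alphabetical order, then move the last 3 characters to the front (rotate right by 3).
For "emerald", step one produces "adeelmr"; step two turns that into "lmradee".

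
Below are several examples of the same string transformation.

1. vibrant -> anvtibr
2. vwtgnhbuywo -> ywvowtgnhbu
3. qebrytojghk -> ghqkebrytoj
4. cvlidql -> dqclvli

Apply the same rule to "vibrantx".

What's happening: swap the first and last characters, then move the last 3 characters to the front (rotate right by 3).
Starting from "vibrantx": after the first operation, "xibrantv"; after the second, "ntvxibra".

ntvxibra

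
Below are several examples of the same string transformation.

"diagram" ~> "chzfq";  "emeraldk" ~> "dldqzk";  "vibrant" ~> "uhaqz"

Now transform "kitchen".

The pattern: delete the last 2 characters, then shift every letter 1 place backward in the alphabet (wrapping around).
"kitchen" → "kitch" → "jhsbg".

jhsbg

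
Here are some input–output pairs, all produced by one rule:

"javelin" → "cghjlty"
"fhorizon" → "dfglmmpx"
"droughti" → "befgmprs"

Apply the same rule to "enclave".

What's happening: shift every letter 2 places backward in the alphabet (wrapping around), then sort the characters into alphabetical order.
Applying both steps to "enclave": "clajytc", then "accjlty".
(Check on "javelin": → "hytcjgl" → "cghjlty" ✓)

accjlty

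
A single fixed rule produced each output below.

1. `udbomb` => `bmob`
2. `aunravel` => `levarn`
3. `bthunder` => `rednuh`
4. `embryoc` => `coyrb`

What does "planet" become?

Looking at the pairs, the operation is to delete the first 2 characters, then reverse the string.
"planet" → "anet" → "tena".
(Check on "embryoc": → "bryoc" → "coyrb" ✓)

tena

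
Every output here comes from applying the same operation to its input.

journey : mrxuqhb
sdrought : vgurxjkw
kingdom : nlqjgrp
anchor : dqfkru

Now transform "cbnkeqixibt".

feqnhtlalew

Each output is the input with this applied: shift every letter 3 places forward in the alphabet (wrapping around).
So "cbnkeqixibt" becomes "feqnhtlalew".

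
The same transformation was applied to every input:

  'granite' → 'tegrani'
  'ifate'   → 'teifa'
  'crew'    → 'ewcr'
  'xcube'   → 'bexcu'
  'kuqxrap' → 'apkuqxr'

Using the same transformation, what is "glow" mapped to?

owgl

The pattern: move the last 2 characters to the front (rotate right by 2).
For "glow" the result is "owgl".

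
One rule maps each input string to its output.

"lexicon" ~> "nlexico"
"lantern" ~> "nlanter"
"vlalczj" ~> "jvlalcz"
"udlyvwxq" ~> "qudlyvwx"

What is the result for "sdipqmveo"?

osdipqmve

In each case the input is transformed by: move the last character to the front.
"sdipqmveo" → "osdipqmve".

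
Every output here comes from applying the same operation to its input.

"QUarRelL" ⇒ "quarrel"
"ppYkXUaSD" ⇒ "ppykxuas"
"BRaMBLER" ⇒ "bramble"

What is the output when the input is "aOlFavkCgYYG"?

aolfavkcgyy

The pattern: delete the last character, then convert every letter to lowercase.
For "aOlFavkCgYYG", step one produces "aOlFavkCgYY"; step two turns that into "aolfavkcgyy".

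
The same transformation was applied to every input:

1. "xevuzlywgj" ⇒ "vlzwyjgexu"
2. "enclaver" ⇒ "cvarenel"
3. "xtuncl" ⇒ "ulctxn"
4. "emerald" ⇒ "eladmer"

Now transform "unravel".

What's happening: swap each adjacent pair of characters (1↔2, 3↔4, ...), then move the first 3 characters to the end (rotate left by 3).
Applying both steps to "unravel": "nuarevl", then "revlnua".
(Check on "xtuncl": → "txnulc" → "ulctxn" ✓)

revlnua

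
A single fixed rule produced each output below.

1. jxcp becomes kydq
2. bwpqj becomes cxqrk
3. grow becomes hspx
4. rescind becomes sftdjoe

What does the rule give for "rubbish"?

Looking at the pairs, the operation is to shift every letter 1 place forward in the alphabet (wrapping around).
For "rubbish" the result is "svccjti".

svccjti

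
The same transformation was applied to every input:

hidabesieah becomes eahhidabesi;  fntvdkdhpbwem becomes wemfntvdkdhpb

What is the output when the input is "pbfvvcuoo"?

Each output is the input with this applied: move the last 3 characters to the front (rotate right by 3).
Applying that to "pbfvvcuoo" gives "uoopbfvvc".

uoopbfvvc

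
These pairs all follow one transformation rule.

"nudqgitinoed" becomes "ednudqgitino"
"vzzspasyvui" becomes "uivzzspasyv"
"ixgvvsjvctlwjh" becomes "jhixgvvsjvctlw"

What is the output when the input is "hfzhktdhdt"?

dthfzhktdh

Each output is the input with this applied: move the last 2 characters to the front (rotate right by 2).
So "hfzhktdhdt" becomes "dthfzhktdh".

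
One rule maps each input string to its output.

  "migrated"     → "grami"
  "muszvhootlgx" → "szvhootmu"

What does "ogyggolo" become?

yggog

The rule is to delete the last 3 characters, then move the first 2 characters to the end (rotate left by 2).
"ogyggolo" → "ogygg" → "yggog".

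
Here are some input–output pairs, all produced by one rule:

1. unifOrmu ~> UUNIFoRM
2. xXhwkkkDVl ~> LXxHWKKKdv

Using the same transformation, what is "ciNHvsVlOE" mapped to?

eCInhVSvLo

Each output is the input with this applied: move the last character to the front, then flip the case of every letter.
On "ciNHvsVlOE": the first step gives "EciNHvsVlO", and the second then gives "eCInhVSvLo".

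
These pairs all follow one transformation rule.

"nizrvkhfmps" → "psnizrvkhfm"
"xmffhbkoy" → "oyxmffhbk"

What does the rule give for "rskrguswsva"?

Each output is the input with this applied: move the last 2 characters to the front (rotate right by 2).
For "rskrguswsva" the result is "varskrgusws".

varskrgusws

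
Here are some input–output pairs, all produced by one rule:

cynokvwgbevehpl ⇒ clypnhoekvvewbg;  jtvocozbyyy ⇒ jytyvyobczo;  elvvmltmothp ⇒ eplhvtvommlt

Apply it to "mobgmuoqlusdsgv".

In each case the input is transformed by: take characters alternately from the front and the back (1st, last, 2nd, 2nd-last, ...).
For "mobgmuoqlusdsgv" the result is "mvogbsgdmsuuolq".

mvogbsgdmsuuolq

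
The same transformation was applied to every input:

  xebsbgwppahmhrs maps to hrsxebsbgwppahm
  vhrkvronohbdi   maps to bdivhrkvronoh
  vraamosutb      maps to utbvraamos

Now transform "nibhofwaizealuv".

luvnibhofwaizea

Rule — move the last 3 characters to the front (rotate right by 3).
"nibhofwaizealuv" → "luvnibhofwaizea".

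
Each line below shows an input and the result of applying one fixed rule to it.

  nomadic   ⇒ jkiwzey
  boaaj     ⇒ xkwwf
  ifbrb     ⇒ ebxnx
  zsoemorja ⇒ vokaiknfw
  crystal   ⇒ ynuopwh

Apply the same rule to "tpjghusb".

plfcdqox

The pattern: shift every letter 4 places backward in the alphabet (wrapping around).
So "tpjghusb" becomes "plfcdqox".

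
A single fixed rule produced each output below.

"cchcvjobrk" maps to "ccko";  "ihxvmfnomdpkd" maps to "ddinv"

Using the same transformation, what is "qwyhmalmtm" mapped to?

In each case the input is transformed by: keep one character in every 3, starting at position 1 (positions 1st, 4th, 7th, ...), then sort the characters into alphabetical order.
On "qwyhmalmtm": the first step gives "qhlm", and the second then gives "hlmq".

hlmq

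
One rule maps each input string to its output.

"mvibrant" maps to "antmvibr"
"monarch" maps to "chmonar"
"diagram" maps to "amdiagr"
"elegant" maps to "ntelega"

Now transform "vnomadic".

What's happening: move the first 2 characters to the end (rotate left by 2), then move the first 3 characters to the end (rotate left by 3).
"vnomadic" → "omadicvn" → "dicvnoma".

dicvnoma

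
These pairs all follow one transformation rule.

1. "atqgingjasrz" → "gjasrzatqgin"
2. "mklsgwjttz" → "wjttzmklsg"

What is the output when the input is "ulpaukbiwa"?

Each output is the input with this applied: swap the front and back halves of the string.
Doing the same to "ulpaukbiwa": "kbiwaulpau".

kbiwaulpau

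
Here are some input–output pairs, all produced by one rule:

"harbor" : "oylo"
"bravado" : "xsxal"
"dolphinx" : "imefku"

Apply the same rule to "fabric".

Looking at the pairs, the operation is to delete the first 2 characters, then shift every letter 3 places backward in the alphabet (wrapping around).
Starting from "fabric": after the first operation, "bric"; after the second, "yofz".

yofz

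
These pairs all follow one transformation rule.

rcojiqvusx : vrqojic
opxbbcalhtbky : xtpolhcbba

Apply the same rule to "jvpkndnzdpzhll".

The pattern: delete the last 3 characters, then sort the characters into reverse alphabetical order.
Starting from "jvpkndnzdpzhll": after the first operation, "jvpkndnzdpz"; after the second, "zzvppnnkjdd".

zzvppnnkjdd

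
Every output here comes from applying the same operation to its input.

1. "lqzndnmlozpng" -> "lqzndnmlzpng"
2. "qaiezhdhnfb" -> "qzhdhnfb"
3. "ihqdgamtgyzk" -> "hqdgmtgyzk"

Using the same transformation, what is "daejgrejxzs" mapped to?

Rule — remove every vowel.
So "daejgrejxzs" becomes "djgrjxzs".

djgrjxzs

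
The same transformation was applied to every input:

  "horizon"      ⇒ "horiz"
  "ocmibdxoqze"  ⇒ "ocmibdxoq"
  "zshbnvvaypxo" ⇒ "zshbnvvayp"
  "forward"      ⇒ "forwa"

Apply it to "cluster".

clust

The pattern: delete the last 2 characters.
"cluster" → "clust".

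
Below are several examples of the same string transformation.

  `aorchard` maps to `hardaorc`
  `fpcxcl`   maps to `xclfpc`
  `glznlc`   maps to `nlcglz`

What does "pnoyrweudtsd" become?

eudtsdpnoyrw

The rule is to swap the front and back halves of the string.
Doing the same to "pnoyrweudtsd": "eudtsdpnoyrw".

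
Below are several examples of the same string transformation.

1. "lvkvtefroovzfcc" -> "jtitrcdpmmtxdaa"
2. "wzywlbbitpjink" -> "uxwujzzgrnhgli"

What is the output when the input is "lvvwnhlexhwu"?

jttulfjcvfus

The transformation: shift every letter 2 places backward in the alphabet (wrapping around).
Applying that to "lvvwnhlexhwu" gives "jttulfjcvfus".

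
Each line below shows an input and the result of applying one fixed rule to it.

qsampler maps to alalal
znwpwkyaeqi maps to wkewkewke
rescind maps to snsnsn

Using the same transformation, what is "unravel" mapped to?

rerere

In each case the input is transformed by: keep one character in every 3, starting at position 3 (positions 3rd, 6th, 9th, ...), then write the whole string 3 times in a row.
Working it through for "unravel": intermediate "re", final "rerere".
(Check on "rescind": → "sn" → "snsnsn" ✓)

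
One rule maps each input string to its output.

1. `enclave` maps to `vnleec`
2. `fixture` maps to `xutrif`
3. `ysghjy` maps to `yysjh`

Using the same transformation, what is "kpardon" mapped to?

rponkd

Each output is the input with this applied: sort the characters into reverse alphabetical order, then delete the last character.
For "kpardon", step one produces "rponkda"; step two turns that into "rponkd".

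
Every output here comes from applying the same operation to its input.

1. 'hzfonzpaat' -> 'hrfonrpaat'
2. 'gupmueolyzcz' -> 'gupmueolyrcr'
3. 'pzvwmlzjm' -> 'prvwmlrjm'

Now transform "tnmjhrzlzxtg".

tnmjhrrlrxtg

The pattern: replace every "z" with "r".
"tnmjhrzlzxtg" → "tnmjhrrlrxtg".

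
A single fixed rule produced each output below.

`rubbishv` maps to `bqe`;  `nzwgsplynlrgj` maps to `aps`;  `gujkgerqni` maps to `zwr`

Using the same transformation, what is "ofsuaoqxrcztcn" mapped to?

clw

Each output is the input with this applied: shift every letter 9 places forward in the alphabet (wrapping around), then keep only the last 3 characters.
On "ofsuaoqxrcztcn": the first step gives "xobdjxzgaliclw", and the second then gives "clw".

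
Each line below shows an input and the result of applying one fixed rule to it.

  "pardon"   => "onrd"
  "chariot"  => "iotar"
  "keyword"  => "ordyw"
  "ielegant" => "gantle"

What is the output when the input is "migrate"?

The pattern: delete the first 2 characters, then move the first 2 characters to the end (rotate left by 2).
Starting from "migrate": after the first operation, "grate"; after the second, "ategr".

ategr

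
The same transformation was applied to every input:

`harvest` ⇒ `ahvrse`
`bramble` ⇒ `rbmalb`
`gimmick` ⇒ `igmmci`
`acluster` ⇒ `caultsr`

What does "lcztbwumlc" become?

Looking at the pairs, the operation is to swap each adjacent pair of characters (1↔2, 3↔4, ...), then delete the last character.
Doing the same to "lcztbwumlc": "cltzwbmuc".

cltzwbmuc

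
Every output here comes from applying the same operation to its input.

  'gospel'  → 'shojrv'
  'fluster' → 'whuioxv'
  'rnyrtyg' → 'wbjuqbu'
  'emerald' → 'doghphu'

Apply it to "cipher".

Looking at the pairs, the operation is to shift every letter 3 places forward in the alphabet (wrapping around), then move the last 3 characters to the front (rotate right by 3).
"cipher" → "flskhu" → "khufls".

khufls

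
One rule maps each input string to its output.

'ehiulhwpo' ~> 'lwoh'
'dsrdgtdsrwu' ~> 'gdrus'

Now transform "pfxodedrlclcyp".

ddllypx

In each case the input is transformed by: move the first 3 characters to the end (rotate left by 3), then keep every other character starting from the second (positions 2nd, 4th, 6th, ...).
Starting from "pfxodedrlclcyp": after the first operation, "odedrlclcyppfx"; after the second, "ddllypx".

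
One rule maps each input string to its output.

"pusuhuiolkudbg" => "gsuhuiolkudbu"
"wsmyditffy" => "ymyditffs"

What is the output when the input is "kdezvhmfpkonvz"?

The pattern: delete the first character, then swap the first and last characters.
Applying that to "kdezvhmfpkonvz" gives "zezvhmfpkonvd".

zezvhmfpkonvd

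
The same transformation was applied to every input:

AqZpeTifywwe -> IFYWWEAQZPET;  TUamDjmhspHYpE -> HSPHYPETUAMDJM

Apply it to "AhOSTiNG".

TINGAHOS

What's happening: swap the front and back halves of the string, then convert every letter to uppercase.
Applying that to "AhOSTiNG" gives "TINGAHOS".
(Check on "TUamDjmhspHYpE": → "hspHYpETUamDjm" → "HSPHYPETUAMDJM" ✓)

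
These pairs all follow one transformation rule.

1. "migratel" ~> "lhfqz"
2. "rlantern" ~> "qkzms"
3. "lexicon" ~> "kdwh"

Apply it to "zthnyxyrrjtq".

Rule — shift every letter 1 place backward in the alphabet (wrapping around), then delete the last 3 characters.
"zthnyxyrrjtq" → "ysgmxwxqqisp" → "ysgmxwxqq".

ysgmxwxqq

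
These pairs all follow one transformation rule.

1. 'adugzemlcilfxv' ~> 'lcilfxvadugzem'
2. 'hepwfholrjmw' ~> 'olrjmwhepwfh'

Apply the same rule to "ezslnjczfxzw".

Each output is the input with this applied: swap the front and back halves of the string.
"ezslnjczfxzw" → "czfxzwezslnj".

czfxzwezslnj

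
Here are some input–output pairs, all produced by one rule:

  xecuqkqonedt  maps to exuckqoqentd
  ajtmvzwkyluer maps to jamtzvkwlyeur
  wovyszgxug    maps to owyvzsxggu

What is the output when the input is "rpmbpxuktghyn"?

prbmxpkugtyhn

What's happening: swap each adjacent pair of characters (1↔2, 3↔4, ...).
Doing the same to "rpmbpxuktghyn": "prbmxpkugtyhn".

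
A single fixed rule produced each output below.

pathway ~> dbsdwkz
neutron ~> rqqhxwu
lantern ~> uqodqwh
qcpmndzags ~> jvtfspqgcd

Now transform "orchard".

ugrufkd

In each case the input is transformed by: shift every letter 3 places forward in the alphabet (wrapping around), then move the last 2 characters to the front (rotate right by 2).
On "orchard": the first step gives "rufkdug", and the second then gives "ugrufkd".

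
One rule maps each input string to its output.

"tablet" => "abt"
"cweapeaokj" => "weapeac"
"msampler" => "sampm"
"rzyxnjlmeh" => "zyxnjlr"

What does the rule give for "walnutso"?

alnuw

What's happening: delete the last 3 characters, then move the first character to the end.
For "walnutso", step one produces "walnu"; step two turns that into "alnuw".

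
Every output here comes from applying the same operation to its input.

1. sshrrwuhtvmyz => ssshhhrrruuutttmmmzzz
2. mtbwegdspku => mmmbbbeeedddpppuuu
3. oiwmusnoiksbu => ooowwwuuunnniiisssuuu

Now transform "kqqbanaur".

Rule — keep every other character starting from the first (positions 1st, 3rd, 5th, ...), then repeat every character 3 times.
Working it through for "kqqbanaur": intermediate "kqaar", final "kkkqqqaaaaaarrr".

kkkqqqaaaaaarrr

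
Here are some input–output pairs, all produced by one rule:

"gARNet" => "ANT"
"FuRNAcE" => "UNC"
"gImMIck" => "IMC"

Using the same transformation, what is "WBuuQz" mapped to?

Rule — keep every other character starting from the second (positions 2nd, 4th, 6th, ...), then convert every letter to uppercase.
Starting from "WBuuQz": after the first operation, "Buz"; after the second, "BUZ".

BUZ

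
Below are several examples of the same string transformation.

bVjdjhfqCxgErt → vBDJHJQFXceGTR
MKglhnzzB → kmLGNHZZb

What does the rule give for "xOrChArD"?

oXcRaHdR

The rule is to swap each adjacent pair of characters (1↔2, 3↔4, ...), then flip the case of every letter.
So "xOrChArD" becomes "oXcRaHdR".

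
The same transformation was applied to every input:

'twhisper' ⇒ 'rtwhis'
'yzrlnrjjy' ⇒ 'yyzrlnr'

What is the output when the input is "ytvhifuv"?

vytvhi

What's happening: move the last 3 characters to the front (rotate right by 3), then delete the first 2 characters.
Applying both steps to "ytvhifuv": "fuvytvhi", then "vytvhi".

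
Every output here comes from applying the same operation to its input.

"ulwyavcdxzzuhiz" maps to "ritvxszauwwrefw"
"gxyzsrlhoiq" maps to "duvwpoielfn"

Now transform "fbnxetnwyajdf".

cykubqktvxgac

Looking at the pairs, the operation is to shift every letter 3 places backward in the alphabet (wrapping around).
For "fbnxetnwyajdf" the result is "cykubqktvxgac".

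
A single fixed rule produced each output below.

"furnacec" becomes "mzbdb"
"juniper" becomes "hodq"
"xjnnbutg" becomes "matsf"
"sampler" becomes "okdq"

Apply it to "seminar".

hmzq

The pattern: shift every letter 1 place backward in the alphabet (wrapping around), then delete the first 3 characters.
On "seminar" that produces "hmzq".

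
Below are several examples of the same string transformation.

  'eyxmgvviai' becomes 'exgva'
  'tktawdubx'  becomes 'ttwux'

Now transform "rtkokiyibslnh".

Each output is the input with this applied: keep every other character starting from the first (positions 1st, 3rd, 5th, ...).
Doing the same to "rtkokiyibslnh": "rkkyblh".

rkkyblh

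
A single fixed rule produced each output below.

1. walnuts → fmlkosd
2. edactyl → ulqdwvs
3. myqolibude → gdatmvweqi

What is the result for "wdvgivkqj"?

The transformation: move the first 3 characters to the end (rotate left by 3), then shift every letter 8 places backward in the alphabet (wrapping around).
"wdvgivkqj" → "givkqjwdv" → "yancibovn".
(Check on "edactyl": → "ctyleda" → "ulqdwvs" ✓)

yancibovn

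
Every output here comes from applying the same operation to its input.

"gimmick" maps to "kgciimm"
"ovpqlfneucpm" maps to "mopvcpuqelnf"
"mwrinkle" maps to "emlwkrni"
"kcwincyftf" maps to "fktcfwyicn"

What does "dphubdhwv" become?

vdwphhdub

Each output is the input with this applied: reverse the string, then take characters alternately from the front and the back (1st, last, 2nd, 2nd-last, ...).
Applying both steps to "dphubdhwv": "vwhdbuhpd", then "vdwphhdub".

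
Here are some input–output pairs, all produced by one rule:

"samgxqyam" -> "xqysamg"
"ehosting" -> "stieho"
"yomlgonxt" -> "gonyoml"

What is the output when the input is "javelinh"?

elijav

What's happening: delete the last 2 characters, then move the last 3 characters to the front (rotate right by 3).
Applying both steps to "javelinh": "javeli", then "elijav".
(Check on "samgxqyam": → "samgxqy" → "xqysamg" ✓)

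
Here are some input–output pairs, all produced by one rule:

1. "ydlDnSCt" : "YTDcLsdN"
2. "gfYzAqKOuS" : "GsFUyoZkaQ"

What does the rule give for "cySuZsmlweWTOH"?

Each output is the input with this applied: take characters alternately from the front and the back (1st, last, 2nd, 2nd-last, ...), then flip the case of every letter.
Working it through for "cySuZsmlweWTOH": intermediate "cHyOSTuWZeswml", final "ChYostUwzESWML".
(Check on "gfYzAqKOuS": → "gSfuYOzKAq" → "GsFUyoZkaQ" ✓)

ChYostUwzESWML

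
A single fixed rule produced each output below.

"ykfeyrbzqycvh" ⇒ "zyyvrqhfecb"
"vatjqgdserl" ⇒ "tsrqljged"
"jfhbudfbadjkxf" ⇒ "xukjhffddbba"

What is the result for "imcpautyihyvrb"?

yyvutrpihcba

The pattern: delete the first 2 characters, then sort the characters into reverse alphabetical order.
Applying both steps to "imcpautyihyvrb": "cpautyihyvrb", then "yyvutrpihcba".
(Check on "ykfeyrbzqycvh": → "feyrbzqycvh" → "zyyvrqhfecb" ✓)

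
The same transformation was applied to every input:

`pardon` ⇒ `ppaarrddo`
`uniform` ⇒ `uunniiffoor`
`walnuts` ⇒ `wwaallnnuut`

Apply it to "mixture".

mmiixxttuur

Looking at the pairs, the operation is to double every character, then delete the last 3 characters.
Applying both steps to "mixture": "mmiixxttuurree", then "mmiixxttuur".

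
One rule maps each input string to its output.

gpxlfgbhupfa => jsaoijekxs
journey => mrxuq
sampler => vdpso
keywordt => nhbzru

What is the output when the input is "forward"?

iruzd

Looking at the pairs, the operation is to shift every letter 3 places forward in the alphabet (wrapping around), then delete the last 2 characters.
Doing the same to "forward": "iruzd".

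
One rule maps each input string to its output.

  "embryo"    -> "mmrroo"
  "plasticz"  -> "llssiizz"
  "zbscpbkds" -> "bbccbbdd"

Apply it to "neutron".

eettoo

The transformation: keep every other character starting from the second (positions 2nd, 4th, 6th, ...), then double every character.
Working it through for "neutron": intermediate "eto", final "eettoo".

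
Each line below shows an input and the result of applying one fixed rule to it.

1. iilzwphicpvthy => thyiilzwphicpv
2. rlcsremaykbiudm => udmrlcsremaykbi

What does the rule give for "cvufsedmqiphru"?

hrucvufsedmqip

The transformation: move the last 3 characters to the front (rotate right by 3).
"cvufsedmqiphru" → "hrucvufsedmqip".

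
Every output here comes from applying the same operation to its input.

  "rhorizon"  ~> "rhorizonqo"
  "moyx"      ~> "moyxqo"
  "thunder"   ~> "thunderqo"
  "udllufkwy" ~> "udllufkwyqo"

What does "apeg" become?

apegqo

The rule is to append "qo".
Applying that to "apeg" gives "apegqo".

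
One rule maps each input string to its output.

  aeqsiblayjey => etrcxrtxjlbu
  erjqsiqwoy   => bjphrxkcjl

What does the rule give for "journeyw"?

Looking at the pairs, the operation is to shift every letter 7 places backward in the alphabet (wrapping around), then swap the front and back halves of the string.
Starting from "journeyw": after the first operation, "chnkgxrp"; after the second, "gxrpchnk".

gxrpchnk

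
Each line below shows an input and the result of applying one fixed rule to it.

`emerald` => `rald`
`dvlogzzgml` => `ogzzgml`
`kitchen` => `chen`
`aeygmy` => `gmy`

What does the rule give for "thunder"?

nder

In each case the input is transformed by: delete the first 3 characters.
Doing the same to "thunder": "nder".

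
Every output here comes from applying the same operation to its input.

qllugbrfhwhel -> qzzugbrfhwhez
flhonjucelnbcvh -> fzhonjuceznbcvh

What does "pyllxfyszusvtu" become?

The pattern: replace every "l" with "z".
So "pyllxfyszusvtu" becomes "pyzzxfyszusvtu".

pyzzxfyszusvtu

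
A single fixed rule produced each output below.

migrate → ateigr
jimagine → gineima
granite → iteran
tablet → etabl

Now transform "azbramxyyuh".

amxyyuhzbr

Rule — delete the first character, then move the first 3 characters to the end (rotate left by 3).
Applying both steps to "azbramxyyuh": "zbramxyyuh", then "amxyyuhzbr".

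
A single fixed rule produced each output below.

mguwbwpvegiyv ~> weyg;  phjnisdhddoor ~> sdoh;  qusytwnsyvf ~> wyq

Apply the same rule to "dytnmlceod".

loy

The transformation: move the first 3 characters to the end (rotate left by 3), then keep one character in every 3, starting at position 3 (positions 3rd, 6th, 9th, ...).
Starting from "dytnmlceod": after the first operation, "nmlceoddyt"; after the second, "loy".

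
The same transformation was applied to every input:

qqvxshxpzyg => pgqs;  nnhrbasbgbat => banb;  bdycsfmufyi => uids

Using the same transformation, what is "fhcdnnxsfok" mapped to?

In each case the input is transformed by: keep one character in every 3, starting at position 2 (positions 2nd, 5th, 8th, ...), then move the first 2 characters to the end (rotate left by 2).
Doing the same to "fhcdnnxsfok": "skhn".

skhn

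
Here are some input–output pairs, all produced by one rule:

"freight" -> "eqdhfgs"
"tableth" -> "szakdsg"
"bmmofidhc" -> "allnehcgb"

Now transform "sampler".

The rule is to shift every letter 1 place backward in the alphabet (wrapping around).
On "sampler" that produces "rzlokdq".

rzlokdq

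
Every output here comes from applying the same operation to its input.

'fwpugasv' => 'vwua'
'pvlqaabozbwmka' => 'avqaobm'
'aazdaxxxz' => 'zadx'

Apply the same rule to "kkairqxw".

wkiq

Each output is the input with this applied: move the last 2 characters to the front (rotate right by 2), then keep every other character starting from the second (positions 2nd, 4th, 6th, ...).
Starting from "kkairqxw": after the first operation, "xwkkairq"; after the second, "wkiq".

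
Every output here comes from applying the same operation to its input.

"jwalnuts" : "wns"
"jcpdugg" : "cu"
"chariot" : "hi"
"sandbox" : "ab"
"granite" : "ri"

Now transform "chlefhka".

The pattern: keep one character in every 3, starting at position 2 (positions 2nd, 5th, 8th, ...).
On "chlefhka" that produces "hfa".

hfa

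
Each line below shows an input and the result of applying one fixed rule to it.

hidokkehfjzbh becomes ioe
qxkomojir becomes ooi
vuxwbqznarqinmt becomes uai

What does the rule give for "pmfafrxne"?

ae

The transformation: keep only the vowels.
So "pmfafrxne" becomes "ae".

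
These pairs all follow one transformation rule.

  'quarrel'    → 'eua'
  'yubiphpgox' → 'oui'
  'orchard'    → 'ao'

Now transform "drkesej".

ee

Rule — move the last 3 characters to the front (rotate right by 3), then keep only the vowels.
Working it through for "drkesej": intermediate "sejdrke", final "ee".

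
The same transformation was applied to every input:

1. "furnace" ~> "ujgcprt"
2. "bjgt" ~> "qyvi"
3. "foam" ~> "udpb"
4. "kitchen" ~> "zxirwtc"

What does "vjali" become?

kypax

The transformation: shift every letter 11 places backward in the alphabet (wrapping around).
"vjali" → "kypax".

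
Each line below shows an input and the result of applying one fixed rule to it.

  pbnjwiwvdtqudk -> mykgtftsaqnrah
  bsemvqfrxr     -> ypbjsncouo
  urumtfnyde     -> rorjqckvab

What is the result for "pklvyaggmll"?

In each case the input is transformed by: shift every letter 3 places backward in the alphabet (wrapping around).
"pklvyaggmll" → "mhisvxddjii".

mhisvxddjii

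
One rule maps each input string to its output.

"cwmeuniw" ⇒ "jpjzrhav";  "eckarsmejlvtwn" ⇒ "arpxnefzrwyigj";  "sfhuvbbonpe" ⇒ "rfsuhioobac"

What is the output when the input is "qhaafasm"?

Rule — shift every letter 13 places forward in the alphabet (wrapping around) — i.e. ROT13, then move the last character to the front.
For "qhaafasm", step one produces "dunnsnfz"; step two turns that into "zdunnsnf".
(Check on "cwmeuniw": → "pjzrhavj" → "jpjzrhav" ✓)

zdunnsnf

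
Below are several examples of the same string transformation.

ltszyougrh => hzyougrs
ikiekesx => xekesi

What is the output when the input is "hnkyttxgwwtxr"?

Each output is the input with this applied: delete the first 2 characters, then swap the first and last characters.
"hnkyttxgwwtxr" → "kyttxgwwtxr" → "ryttxgwwtxk".
(Check on "ikiekesx": → "iekesx" → "xekesi" ✓)

ryttxgwwtxk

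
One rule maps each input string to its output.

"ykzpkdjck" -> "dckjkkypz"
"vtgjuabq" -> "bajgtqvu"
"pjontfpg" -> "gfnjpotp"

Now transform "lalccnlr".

calcllrn

Rule — sort the characters into alphabetical order, then swap each adjacent pair of characters (1↔2, 3↔4, ...).
Starting from "lalccnlr": after the first operation, "acclllnr"; after the second, "calcllrn".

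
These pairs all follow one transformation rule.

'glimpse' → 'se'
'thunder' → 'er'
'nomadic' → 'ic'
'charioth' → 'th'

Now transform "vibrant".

Each output is the input with this applied: keep only the last 2 characters.
Applying that to "vibrant" gives "nt".

nt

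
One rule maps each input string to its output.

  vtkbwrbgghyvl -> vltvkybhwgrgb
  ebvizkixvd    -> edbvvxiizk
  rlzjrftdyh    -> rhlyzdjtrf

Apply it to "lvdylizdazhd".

ldvhdzyaldiz

Rule — take characters alternately from the front and the back (1st, last, 2nd, 2nd-last, ...).
For "lvdylizdazhd" the result is "ldvhdzyaldiz".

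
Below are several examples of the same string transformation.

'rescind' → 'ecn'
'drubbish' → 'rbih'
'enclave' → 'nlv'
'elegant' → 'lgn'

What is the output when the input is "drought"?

ruh

Each output is the input with this applied: keep every other character starting from the second (positions 2nd, 4th, 6th, ...).
So "drought" becomes "ruh".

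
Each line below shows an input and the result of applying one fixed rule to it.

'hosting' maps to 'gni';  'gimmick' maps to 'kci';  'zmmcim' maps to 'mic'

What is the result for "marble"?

elb

What's happening: take characters alternately from the front and the back (1st, last, 2nd, 2nd-last, ...), then keep every other character starting from the second (positions 2nd, 4th, 6th, ...).
"marble" → "elb".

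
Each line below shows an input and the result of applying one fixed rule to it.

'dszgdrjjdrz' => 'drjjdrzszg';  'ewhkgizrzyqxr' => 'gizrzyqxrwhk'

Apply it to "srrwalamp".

alamprrw

The rule is to delete the first character, then move the first 3 characters to the end (rotate left by 3).
On "srrwalamp": the first step gives "rrwalamp", and the second then gives "alamprrw".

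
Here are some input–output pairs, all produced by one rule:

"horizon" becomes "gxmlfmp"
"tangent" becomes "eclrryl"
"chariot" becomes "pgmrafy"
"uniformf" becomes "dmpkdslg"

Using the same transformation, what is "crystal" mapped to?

In each case the input is transformed by: move the first 3 characters to the end (rotate left by 3), then shift every letter 2 places backward in the alphabet (wrapping around).
Working it through for "crystal": intermediate "stalcry", final "qryjapw".
(Check on "chariot": → "riotcha" → "pgmrafy" ✓)

qryjapw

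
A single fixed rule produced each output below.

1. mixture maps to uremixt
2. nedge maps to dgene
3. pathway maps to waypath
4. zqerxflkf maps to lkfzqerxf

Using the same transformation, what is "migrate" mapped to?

atemigr

The pattern: move the last 3 characters to the front (rotate right by 3).
On "migrate" that produces "atemigr".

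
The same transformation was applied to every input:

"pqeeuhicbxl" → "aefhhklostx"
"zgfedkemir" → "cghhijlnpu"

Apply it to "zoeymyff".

bbchiipr

The transformation: shift every letter 3 places forward in the alphabet (wrapping around), then sort the characters into alphabetical order.
For "zoeymyff", step one produces "crhbpbii"; step two turns that into "bbchiipr".
(Check on "zgfedkemir": → "cjihgnhplu" → "cghhijlnpu" ✓)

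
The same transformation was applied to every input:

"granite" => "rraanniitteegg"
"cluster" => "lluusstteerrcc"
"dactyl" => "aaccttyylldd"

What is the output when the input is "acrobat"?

ccrroobbaattaa

Looking at the pairs, the operation is to move the first character to the end, then double every character.
On "acrobat": the first step gives "crobata", and the second then gives "ccrroobbaattaa".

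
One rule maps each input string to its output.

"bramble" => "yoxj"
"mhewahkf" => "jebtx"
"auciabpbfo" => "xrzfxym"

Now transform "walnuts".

txik

What's happening: shift every letter 3 places backward in the alphabet (wrapping around), then delete the last 3 characters.
Applying both steps to "walnuts": "txikrqp", then "txik".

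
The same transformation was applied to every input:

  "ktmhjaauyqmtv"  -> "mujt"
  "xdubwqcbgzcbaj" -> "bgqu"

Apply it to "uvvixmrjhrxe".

rriu

What's happening: reverse the string, then keep one character in every 3, starting at position 3 (positions 3rd, 6th, 9th, ...).
Applying both steps to "uvvixmrjhrxe": "exrhjrmxivvu", then "rriu".
(Check on "xdubwqcbgzcbaj": → "jabczgbcqwbudx" → "bgqu" ✓)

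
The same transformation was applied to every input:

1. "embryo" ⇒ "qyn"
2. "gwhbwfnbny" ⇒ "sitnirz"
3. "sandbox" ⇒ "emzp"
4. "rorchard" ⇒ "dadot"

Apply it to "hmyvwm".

tyk

Looking at the pairs, the operation is to delete the last 3 characters, then shift every letter 12 places forward in the alphabet (wrapping around).
Applying both steps to "hmyvwm": "hmy", then "tyk".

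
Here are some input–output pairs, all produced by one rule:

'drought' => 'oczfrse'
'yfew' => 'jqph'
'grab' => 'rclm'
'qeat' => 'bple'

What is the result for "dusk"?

In each case the input is transformed by: shift every letter 11 places forward in the alphabet (wrapping around).
Doing the same to "dusk": "ofdv".

ofdv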